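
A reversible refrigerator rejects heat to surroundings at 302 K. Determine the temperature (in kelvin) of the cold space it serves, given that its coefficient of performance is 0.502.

T_C ≈ 101 K

COP_R = T_C/(T_H − T_C) ⇒ T_C = T_H·COP_R/(1 + COP_R) = 302.00 × 0.502/(1 + 0.502) = 101 K.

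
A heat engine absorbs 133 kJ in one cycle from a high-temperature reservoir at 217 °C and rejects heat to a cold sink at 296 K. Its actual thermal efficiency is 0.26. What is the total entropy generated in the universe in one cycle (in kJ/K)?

T_H = 217 °C → 217 + 273.15 = 490.15 K.
W = η·Q_H = 0.26 × 133 = 34.58 kJ, so Q_C = Q_H − W = 98.42 kJ.
Entropy balance on the reservoirs: −Q_H/T_H = -0.2713 kJ/K, +Q_C/T_C = 0.3325 kJ/K.
ΔS_univ = −Q_H/T_H + Q_C/T_C = 0.0612 kJ/K (> 0, since η = 0.26 < η_Carnot = 0.396).

ΔS_univ ≈ 0.0612 kJ/K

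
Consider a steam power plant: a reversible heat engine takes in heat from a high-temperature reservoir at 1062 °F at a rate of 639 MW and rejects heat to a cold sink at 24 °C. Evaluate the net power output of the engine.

Ẇ ≈ 414 MW

T_H = 1062 °F → (1062 − 32) × 5/9 = 572.22 °C = 845.37 K.
T_C = 24 °C → 24 + 273.15 = 297.15 K.
η_rev = 1 − T_C/T_H = 1 − 297.15/845.37 = 0.6485.
W = η·Q_H = 0.6485 × 639 = 414 MW.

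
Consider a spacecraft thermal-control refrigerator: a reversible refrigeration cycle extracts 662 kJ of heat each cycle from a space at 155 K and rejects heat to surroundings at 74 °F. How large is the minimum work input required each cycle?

T_H = 74 °F → (74 − 32) × 5/9 = 23.33 °C = 296.48 K.
COP_R = T_C/(T_H − T_C) = 155.00/141.48 = 1.0955.
W = Q_C/COP_R = 662/1.0955 = 604 kJ.

W_in ≈ 604 kJ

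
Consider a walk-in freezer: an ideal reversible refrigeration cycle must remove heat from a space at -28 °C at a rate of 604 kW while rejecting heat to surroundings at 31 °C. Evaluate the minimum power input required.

Ẇ_in ≈ 145 kW

T_H = 31 °C → 31 + 273.15 = 304.15 K.
T_C = -28 °C → -28 + 273.15 = 245.15 K.
Carnot COP: COP_R = T_C/(T_H − T_C) = 245.15/59.00 = 4.1551.
W = Q_C/COP_R = 604/4.1551 = 145 kW.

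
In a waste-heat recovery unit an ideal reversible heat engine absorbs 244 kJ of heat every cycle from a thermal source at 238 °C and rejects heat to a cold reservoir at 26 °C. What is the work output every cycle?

T_H = 238 °C → 238 + 273.15 = 511.15 K.
T_C = 26 °C → 26 + 273.15 = 299.15 K.
The Carnot efficiency is η = 1 − T_C/T_H = 1 − 299.15/511.15 = 0.4148.
W = η·Q_H = 0.4148 × 244 = 101.2 kJ.

W ≈ 101.2 kJ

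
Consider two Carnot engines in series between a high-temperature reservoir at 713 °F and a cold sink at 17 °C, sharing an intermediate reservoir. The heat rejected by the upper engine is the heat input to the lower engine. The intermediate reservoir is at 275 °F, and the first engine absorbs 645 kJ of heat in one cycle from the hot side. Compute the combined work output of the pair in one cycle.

T_H = 713 °F → (713 − 32) × 5/9 = 378.33 °C = 651.48 K.
T_C = 17 °C → 17 + 273.15 = 290.15 K.
Two reversible stages in series are equivalent to a single Carnot engine between T_H and T_C, so η_total = 1 − T_C/T_H = 1 − 290.15/651.48 = 0.5546.
W_total = η_total · Q_H = 0.5546 × 645 = 357.7 kJ.

W_total ≈ 357.7 kJ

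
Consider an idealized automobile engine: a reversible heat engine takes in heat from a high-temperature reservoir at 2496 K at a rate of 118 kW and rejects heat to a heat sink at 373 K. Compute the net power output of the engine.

Ẇ ≈ 100 kW

For a reversible engine, η = 1 − T_C/T_H = 1 − 373.00/2496.00 = 0.8506.
W = η·Q_H = 0.8506 × 118 = 100 kW.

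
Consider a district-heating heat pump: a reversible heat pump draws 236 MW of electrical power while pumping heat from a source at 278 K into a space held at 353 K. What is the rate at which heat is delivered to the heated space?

For a reversible heat pump, COP_HP = T_H/(T_H − T_C) = 353.00/75.00 = 4.7067.
Q_H = COP_HP · W = 4.7067 × 236 = 1111 MW.

Q̇_H ≈ 1111 MW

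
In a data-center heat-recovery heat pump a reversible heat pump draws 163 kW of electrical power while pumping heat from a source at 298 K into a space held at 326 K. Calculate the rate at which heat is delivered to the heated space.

Q̇_H ≈ 1900 kW

COP_HP = T_H/(T_H − T_C) = 326.00/28.00 = 11.6429.
Q_H = COP_HP · W = 11.6429 × 163 = 1900 kW.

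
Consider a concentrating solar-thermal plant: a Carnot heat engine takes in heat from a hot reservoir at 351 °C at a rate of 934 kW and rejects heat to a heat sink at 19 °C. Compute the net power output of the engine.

T_H = 351 °C → 351 + 273.15 = 624.15 K.
T_C = 19 °C → 19 + 273.15 = 292.15 K.
For a reversible engine, η = 1 − T_C/T_H = 1 − 292.15/624.15 = 0.5319.
W = η·Q_H = 0.5319 × 934 = 497 kW.

Ẇ ≈ 497 kW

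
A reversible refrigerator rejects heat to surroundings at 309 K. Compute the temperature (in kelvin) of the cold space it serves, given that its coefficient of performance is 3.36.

T_C ≈ 238 K

COP_R = T_C/(T_H − T_C) ⇒ T_C = T_H·COP_R/(1 + COP_R) = 309.00 × 3.36/(1 + 3.36) = 238 K.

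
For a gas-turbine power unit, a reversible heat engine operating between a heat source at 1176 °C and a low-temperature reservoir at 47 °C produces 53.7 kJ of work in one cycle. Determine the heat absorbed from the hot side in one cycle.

T_H = 1176 °C → 1176 + 273.15 = 1449.15 K.
T_C = 47 °C → 47 + 273.15 = 320.15 K.
Since the cycle is reversible, η = 1 − T_C/T_H = 1 − 320.15/1449.15 = 0.7791.
Q_H = W/η = 53.7/0.7791 = 68.9 kJ.

Q_H ≈ 68.9 kJ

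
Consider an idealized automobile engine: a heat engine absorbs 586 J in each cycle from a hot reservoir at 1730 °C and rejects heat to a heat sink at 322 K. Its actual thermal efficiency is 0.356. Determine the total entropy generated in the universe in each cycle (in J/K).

T_H = 1730 °C → 1730 + 273.15 = 2003.15 K.
W = η·Q_H = 0.356 × 586 = 208.6 J, so Q_C = Q_H − W = 377.4 J.
Entropy balance on the reservoirs: −Q_H/T_H = -0.2925 J/K, +Q_C/T_C = 1.172 J/K.
ΔS_univ = −Q_H/T_H + Q_C/T_C = 0.879 J/K (> 0, since η = 0.356 < η_Carnot = 0.839).

ΔS_univ ≈ 0.879 J/K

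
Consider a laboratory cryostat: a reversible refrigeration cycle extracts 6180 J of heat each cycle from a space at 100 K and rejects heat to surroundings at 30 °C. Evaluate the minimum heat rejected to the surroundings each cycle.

Q_H ≈ 18730 J

T_H = 30 °C → 30 + 273.15 = 303.15 K.
For a reversible cycle Q_H/Q_C = T_H/T_C, so Q_H = Q_C·T_H/T_C = 6180 × 303.15/100.00 = 18730 J.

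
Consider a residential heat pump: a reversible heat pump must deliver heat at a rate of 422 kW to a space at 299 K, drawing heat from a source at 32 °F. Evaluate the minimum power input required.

Ẇ_in ≈ 36.5 kW

T_C = 32 °F → (32 − 32) × 5/9 = 0.00 °C = 273.15 K.
For a reversible heat pump, COP_HP = T_H/(T_H − T_C) = 299.00/25.85 = 11.5667.
W = Q_H/COP_HP = 422/11.5667 = 36.5 kW.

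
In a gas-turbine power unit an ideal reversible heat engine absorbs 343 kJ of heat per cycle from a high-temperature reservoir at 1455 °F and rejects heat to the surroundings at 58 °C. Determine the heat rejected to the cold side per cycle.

Q_C ≈ 107 kJ

T_H = 1455 °F → (1455 − 32) × 5/9 = 790.56 °C = 1063.71 K.
T_C = 58 °C → 58 + 273.15 = 331.15 K.
The Carnot efficiency is η = 1 − T_C/T_H = 1 − 331.15/1063.71 = 0.6887.
For a reversible cycle Q_C/Q_H = T_C/T_H, so Q_C = 343 × 331.15/1063.71 = 107 kJ.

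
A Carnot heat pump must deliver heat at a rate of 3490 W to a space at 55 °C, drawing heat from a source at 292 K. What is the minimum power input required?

T_H = 55 °C → 55 + 273.15 = 328.15 K.
COP_HP = T_H/(T_H − T_C) = 328.15/36.15 = 9.0775.
W = Q_H/COP_HP = 3490/9.0775 = 384.5 W.

Ẇ_in ≈ 384.5 W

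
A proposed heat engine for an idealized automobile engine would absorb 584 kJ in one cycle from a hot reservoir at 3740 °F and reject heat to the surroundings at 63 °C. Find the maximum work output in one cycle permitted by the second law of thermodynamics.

W_max ≈ 500 kJ

T_H = 3740 °F → (3740 − 32) × 5/9 = 2060.00 °C = 2333.15 K.
T_C = 63 °C → 63 + 273.15 = 336.15 K.
By the Carnot theorem, η_max = 1 − T_C/T_H = 1 − 336.15/2333.15 = 0.8559.
W_max = η_max · Q_H = 0.8559 × 584 = 500 kJ.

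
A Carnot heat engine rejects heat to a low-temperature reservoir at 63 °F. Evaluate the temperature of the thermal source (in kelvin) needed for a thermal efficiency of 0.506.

T_C = 63 °F → (63 − 32) × 5/9 = 17.22 °C = 290.37 K.
From η = 1 − T_C/T_H, solving for T_H gives T_H = T_C/(1 − η) = 290.37/(1 − 0.506) = 588 K.

T_H ≈ 588 K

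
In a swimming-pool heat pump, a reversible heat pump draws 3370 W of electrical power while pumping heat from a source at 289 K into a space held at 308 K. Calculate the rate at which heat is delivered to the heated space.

The Carnot heat-pump COP is COP_HP = T_H/(T_H − T_C) = 308.00/19.00 = 16.2105.
Q_H = COP_HP · W = 16.2105 × 3370 = 54600 W.

Q̇_H ≈ 54600 W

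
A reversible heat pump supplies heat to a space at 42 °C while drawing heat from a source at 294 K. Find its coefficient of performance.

T_H = 42 °C → 42 + 273.15 = 315.15 K.
COP_HP = T_H/(T_H − T_C) = 315.15/(315.15 − 294.00) = 14.9.

COP_HP ≈ 14.9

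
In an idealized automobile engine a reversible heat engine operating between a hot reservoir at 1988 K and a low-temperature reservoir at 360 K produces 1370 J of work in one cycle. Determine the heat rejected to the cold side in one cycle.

Q_C ≈ 303 J

Since the cycle is reversible, η = 1 − T_C/T_H = 1 − 360.00/1988.00 = 0.8189.
Since Q_C/Q_H = T_C/T_H and Q_H = W/η, Q_C = W·T_C/(T_H − T_C) = 1370 × 360.00/1628.00 = 303 J.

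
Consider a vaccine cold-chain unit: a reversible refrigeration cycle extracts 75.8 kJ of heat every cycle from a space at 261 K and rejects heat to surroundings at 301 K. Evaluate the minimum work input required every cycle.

W_in ≈ 11.62 kJ

For a reversible refrigerator, COP_R = T_C/(T_H − T_C) = 261.00/40.00 = 6.5250.
W = Q_C/COP_R = 75.8/6.5250 = 11.62 kJ.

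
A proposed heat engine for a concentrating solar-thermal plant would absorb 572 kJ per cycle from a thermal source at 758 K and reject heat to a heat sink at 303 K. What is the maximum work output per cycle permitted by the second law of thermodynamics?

The second-law ceiling is the Carnot efficiency, η_max = 1 − T_C/T_H = 1 − 303.00/758.00 = 0.6003.
W_max = η_max · Q_H = 0.6003 × 572 = 343 kJ.

W_max ≈ 343 kJ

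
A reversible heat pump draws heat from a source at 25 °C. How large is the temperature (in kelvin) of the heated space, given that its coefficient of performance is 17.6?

T_C = 25 °C → 25 + 273.15 = 298.15 K.
COP_HP = T_H/(T_H − T_C) ⇒ T_H = T_C·COP_HP/(COP_HP − 1) = 298.15 × 17.6/(17.6 − 1) = 316 K.

T_H ≈ 316 K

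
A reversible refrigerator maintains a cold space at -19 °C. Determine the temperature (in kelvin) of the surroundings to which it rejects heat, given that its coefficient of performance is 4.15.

T_C = -19 °C → -19 + 273.15 = 254.15 K.
COP_R = T_C/(T_H − T_C) ⇒ T_H = T_C·(1 + 1/COP_R) = 254.15 × (1 + 1/4.15) = 315 K.

T_H ≈ 315 K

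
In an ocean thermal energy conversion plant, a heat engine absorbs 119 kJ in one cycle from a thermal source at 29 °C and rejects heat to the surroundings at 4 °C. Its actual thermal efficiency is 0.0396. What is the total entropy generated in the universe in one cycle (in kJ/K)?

T_H = 29 °C → 29 + 273.15 = 302.15 K.
T_C = 4 °C → 4 + 273.15 = 277.15 K.
W = η·Q_H = 0.0396 × 119 = 4.712 kJ, so Q_C = Q_H − W = 114.3 kJ.
The hot reservoir loses entropy Q_H/T_H = 119/302.15 = 0.3938 kJ/K; the cold reservoir gains Q_C/T_C = 114.3/277.15 = 0.4124 kJ/K.
ΔS_univ = −Q_H/T_H + Q_C/T_C = 0.0185 kJ/K (> 0, since η = 0.0396 < η_Carnot = 0.083).

ΔS_univ ≈ 0.0185 kJ/K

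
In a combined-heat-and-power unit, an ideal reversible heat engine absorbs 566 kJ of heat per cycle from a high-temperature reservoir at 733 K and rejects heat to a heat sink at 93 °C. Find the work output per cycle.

W ≈ 283 kJ

T_C = 93 °C → 93 + 273.15 = 366.15 K.
Carnot efficiency: η = 1 − T_C/T_H = 1 − 366.15/733.00 = 0.5005.
W = η·Q_H = 0.5005 × 566 = 283 kJ.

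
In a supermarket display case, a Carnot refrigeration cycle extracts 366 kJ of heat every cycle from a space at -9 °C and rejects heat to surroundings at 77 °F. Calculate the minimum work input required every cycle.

W_in ≈ 47.11 kJ

T_H = 77 °F → (77 − 32) × 5/9 = 25.00 °C = 298.15 K.
T_C = -9 °C → -9 + 273.15 = 264.15 K.
Carnot COP: COP_R = T_C/(T_H − T_C) = 264.15/34.00 = 7.7691.
W = Q_C/COP_R = 366/7.7691 = 47.11 kJ.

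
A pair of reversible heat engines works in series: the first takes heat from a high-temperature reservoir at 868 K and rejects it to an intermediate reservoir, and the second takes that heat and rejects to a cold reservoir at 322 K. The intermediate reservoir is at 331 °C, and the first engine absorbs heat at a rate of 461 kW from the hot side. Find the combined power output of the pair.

Ẇ_total ≈ 290 kW

Two reversible stages in series are equivalent to a single Carnot engine between T_H and T_C, so η_total = 1 − T_C/T_H = 1 − 322.00/868.00 = 0.6290.
W_total = η_total · Q_H = 0.6290 × 461 = 290 kW.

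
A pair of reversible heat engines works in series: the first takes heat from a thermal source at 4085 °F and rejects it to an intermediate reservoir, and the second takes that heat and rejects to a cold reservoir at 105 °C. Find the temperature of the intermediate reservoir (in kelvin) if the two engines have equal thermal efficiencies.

T_m ≈ 977.1 K

T_H = 4085 °F → (4085 − 32) × 5/9 = 2251.67 °C = 2524.82 K.
T_C = 105 °C → 105 + 273.15 = 378.15 K.
Equal efficiencies require 1 − T_m/T_H = 1 − T_C/T_m, i.e. T_m/T_H = T_C/T_m, so T_m = √(T_H·T_C) = √(2524.82 × 378.15) = 977.1 K.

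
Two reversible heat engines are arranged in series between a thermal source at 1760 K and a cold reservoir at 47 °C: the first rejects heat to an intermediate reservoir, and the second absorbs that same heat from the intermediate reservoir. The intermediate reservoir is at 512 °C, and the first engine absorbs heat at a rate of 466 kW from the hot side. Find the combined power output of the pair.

Ẇ_total ≈ 381.2 kW

T_C = 47 °C → 47 + 273.15 = 320.15 K.
Two reversible stages in series are equivalent to a single Carnot engine between T_H and T_C, so η_total = 1 − T_C/T_H = 1 − 320.15/1760.00 = 0.8181.
W_total = η_total · Q_H = 0.8181 × 466 = 381.2 kW.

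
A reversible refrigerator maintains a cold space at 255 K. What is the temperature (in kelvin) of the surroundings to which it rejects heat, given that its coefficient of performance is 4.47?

T_H ≈ 312 K

COP_R = T_C/(T_H − T_C) ⇒ T_H = T_C·(1 + 1/COP_R) = 255.00 × (1 + 1/4.47) = 312 K.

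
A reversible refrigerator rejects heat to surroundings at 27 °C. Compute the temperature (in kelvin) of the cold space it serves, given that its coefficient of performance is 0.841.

T_C ≈ 137.1 K

T_H = 27 °C → 27 + 273.15 = 300.15 K.
COP_R = T_C/(T_H − T_C) ⇒ T_C = T_H·COP_R/(1 + COP_R) = 300.15 × 0.841/(1 + 0.841) = 137.1 K.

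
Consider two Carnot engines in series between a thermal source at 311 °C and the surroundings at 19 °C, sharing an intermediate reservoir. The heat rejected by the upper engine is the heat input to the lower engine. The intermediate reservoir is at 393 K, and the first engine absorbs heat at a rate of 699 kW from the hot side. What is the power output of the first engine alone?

T_H = 311 °C → 311 + 273.15 = 584.15 K.
T_C = 19 °C → 19 + 273.15 = 292.15 K.
First-stage efficiency η₁ = 1 − T_m/T_H = 1 − 393.00/584.15 = 0.3272.
W₁ = η₁·Q_H = 0.3272 × 699 = 228.7 kW.

Ẇ₁ ≈ 228.7 kW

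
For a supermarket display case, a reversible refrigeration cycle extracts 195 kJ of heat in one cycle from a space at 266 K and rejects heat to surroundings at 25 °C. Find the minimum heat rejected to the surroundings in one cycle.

Q_H ≈ 219 kJ

T_H = 25 °C → 25 + 273.15 = 298.15 K.
For a reversible cycle Q_H/Q_C = T_H/T_C, so Q_H = Q_C·T_H/T_C = 195 × 298.15/266.00 = 219 kJ.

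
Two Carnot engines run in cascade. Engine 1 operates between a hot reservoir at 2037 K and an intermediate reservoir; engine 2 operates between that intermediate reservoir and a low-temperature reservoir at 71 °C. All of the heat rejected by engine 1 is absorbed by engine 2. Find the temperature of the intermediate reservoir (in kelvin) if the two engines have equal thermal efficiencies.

T_m ≈ 837 K

T_C = 71 °C → 71 + 273.15 = 344.15 K.
Equal efficiencies require 1 − T_m/T_H = 1 − T_C/T_m, i.e. T_m/T_H = T_C/T_m, so T_m = √(T_H·T_C) = √(2037.00 × 344.15) = 837 K.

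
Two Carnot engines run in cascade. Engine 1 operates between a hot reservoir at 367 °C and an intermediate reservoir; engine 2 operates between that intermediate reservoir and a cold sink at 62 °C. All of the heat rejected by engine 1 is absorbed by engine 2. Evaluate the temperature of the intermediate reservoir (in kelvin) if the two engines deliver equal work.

T_m ≈ 488 K

T_H = 367 °C → 367 + 273.15 = 640.15 K.
T_C = 62 °C → 62 + 273.15 = 335.15 K.
For reversible stages Q_m = Q_H·(T_m/T_H). Setting W₁ = Q_H(1 − T_m/T_H) equal to W₂ = Q_m(1 − T_C/T_m) = Q_H·(T_m − T_C)/T_H gives T_H − T_m = T_m − T_C, so T_m = (T_H + T_C)/2 = (640.15 + 335.15)/2 = 488 K.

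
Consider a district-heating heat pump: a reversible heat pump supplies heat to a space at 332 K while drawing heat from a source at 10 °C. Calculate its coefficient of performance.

T_C = 10 °C → 10 + 273.15 = 283.15 K.
For a reversible heat pump, COP_HP = T_H/(T_H − T_C) = 332.00/(332.00 − 283.15) = 6.80.

COP_HP ≈ 6.80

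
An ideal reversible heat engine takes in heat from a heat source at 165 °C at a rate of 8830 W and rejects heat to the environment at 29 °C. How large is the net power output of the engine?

Ẇ ≈ 2740 W

T_H = 165 °C → 165 + 273.15 = 438.15 K.
T_C = 29 °C → 29 + 273.15 = 302.15 K.
Carnot efficiency: η = 1 − T_C/T_H = 1 − 302.15/438.15 = 0.3104.
W = η·Q_H = 0.3104 × 8830 = 2740 W.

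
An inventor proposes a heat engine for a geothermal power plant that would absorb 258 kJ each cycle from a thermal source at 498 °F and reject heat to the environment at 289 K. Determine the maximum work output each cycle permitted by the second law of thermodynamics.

T_H = 498 °F → (498 − 32) × 5/9 = 258.89 °C = 532.04 K.
The second-law ceiling is the Carnot efficiency, η_max = 1 − T_C/T_H = 1 − 289.00/532.04 = 0.4568.
W_max = η_max · Q_H = 0.4568 × 258 = 118 kJ.

W_max ≈ 118 kJ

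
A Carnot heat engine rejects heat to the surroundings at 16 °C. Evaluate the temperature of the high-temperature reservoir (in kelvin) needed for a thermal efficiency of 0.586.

T_H ≈ 698 K

T_C = 16 °C → 16 + 273.15 = 289.15 K.
From η = 1 − T_C/T_H, solving for T_H gives T_H = T_C/(1 − η) = 289.15/(1 − 0.586) = 698 K.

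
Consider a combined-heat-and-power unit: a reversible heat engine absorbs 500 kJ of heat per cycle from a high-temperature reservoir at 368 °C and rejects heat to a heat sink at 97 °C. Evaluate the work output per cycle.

W ≈ 211 kJ

T_H = 368 °C → 368 + 273.15 = 641.15 K.
T_C = 97 °C → 97 + 273.15 = 370.15 K.
η_rev = 1 − T_C/T_H = 1 − 370.15/641.15 = 0.4227.
W = η·Q_H = 0.4227 × 500 = 211 kJ.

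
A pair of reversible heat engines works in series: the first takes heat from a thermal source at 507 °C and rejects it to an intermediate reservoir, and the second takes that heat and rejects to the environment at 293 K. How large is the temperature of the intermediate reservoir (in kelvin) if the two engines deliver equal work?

T_m ≈ 536.6 K

T_H = 507 °C → 507 + 273.15 = 780.15 K.
For reversible stages Q_m = Q_H·(T_m/T_H). Setting W₁ = Q_H(1 − T_m/T_H) equal to W₂ = Q_m(1 − T_C/T_m) = Q_H·(T_m − T_C)/T_H gives T_H − T_m = T_m − T_C, so T_m = (T_H + T_C)/2 = (780.15 + 293.00)/2 = 536.6 K.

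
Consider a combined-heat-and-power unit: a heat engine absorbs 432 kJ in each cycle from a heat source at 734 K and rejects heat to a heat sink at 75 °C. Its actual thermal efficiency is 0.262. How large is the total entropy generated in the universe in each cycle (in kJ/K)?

ΔS_univ ≈ 0.327 kJ/K

T_C = 75 °C → 75 + 273.15 = 348.15 K.
W = η·Q_H = 0.262 × 432 = 113.2 kJ, so Q_C = Q_H − W = 318.8 kJ.
The hot reservoir loses entropy Q_H/T_H = 432/734.00 = 0.5886 kJ/K; the cold reservoir gains Q_C/T_C = 318.8/348.15 = 0.9157 kJ/K.
ΔS_univ = −Q_H/T_H + Q_C/T_C = 0.327 kJ/K (> 0, since η = 0.262 < η_Carnot = 0.526).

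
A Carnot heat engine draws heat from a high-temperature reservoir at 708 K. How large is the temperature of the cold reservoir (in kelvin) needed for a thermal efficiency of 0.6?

T_C ≈ 283.2 K

From η = 1 − T_C/T_H, T_C = T_H·(1 − η) = 708.00 × (1 − 0.6) = 283.2 K.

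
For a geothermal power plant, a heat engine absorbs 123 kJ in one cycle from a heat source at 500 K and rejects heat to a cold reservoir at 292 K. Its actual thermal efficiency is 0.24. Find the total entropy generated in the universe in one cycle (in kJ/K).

W = η·Q_H = 0.24 × 123 = 29.52 kJ, so Q_C = Q_H − W = 93.48 kJ.
Entropy balance on the reservoirs: −Q_H/T_H = -0.2460 kJ/K, +Q_C/T_C = 0.3201 kJ/K.
ΔS_univ = −Q_H/T_H + Q_C/T_C = 0.0741 kJ/K (> 0, since η = 0.24 < η_Carnot = 0.416).

ΔS_univ ≈ 0.0741 kJ/K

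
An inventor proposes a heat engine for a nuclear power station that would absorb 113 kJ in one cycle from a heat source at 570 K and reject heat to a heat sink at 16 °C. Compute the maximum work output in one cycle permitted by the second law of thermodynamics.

T_C = 16 °C → 16 + 273.15 = 289.15 K.
The second-law ceiling is the Carnot efficiency, η_max = 1 − T_C/T_H = 1 − 289.15/570.00 = 0.4927.
W_max = η_max · Q_H = 0.4927 × 113 = 55.68 kJ.

W_max ≈ 55.68 kJ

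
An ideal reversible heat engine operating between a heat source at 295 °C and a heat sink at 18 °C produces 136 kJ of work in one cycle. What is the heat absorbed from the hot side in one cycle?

T_H = 295 °C → 295 + 273.15 = 568.15 K.
T_C = 18 °C → 18 + 273.15 = 291.15 K.
Since the cycle is reversible, η = 1 − T_C/T_H = 1 − 291.15/568.15 = 0.4875.
Q_H = W/η = 136/0.4875 = 278.9 kJ.

Q_H ≈ 278.9 kJ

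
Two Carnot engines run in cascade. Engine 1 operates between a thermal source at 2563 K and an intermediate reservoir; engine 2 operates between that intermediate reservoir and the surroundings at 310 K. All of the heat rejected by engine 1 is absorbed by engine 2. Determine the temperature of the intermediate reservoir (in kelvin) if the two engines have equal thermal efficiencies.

T_m ≈ 891 K

Equal efficiencies require 1 − T_m/T_H = 1 − T_C/T_m, i.e. T_m/T_H = T_C/T_m, so T_m = √(T_H·T_C) = √(2563.00 × 310.00) = 891 K.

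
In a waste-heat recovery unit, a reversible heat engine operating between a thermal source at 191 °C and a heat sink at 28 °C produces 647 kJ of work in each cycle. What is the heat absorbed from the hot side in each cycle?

T_H = 191 °C → 191 + 273.15 = 464.15 K.
T_C = 28 °C → 28 + 273.15 = 301.15 K.
For a reversible engine, η = 1 − T_C/T_H = 1 − 301.15/464.15 = 0.3512.
Q_H = W/η = 647/0.3512 = 1842 kJ.

Q_H ≈ 1842 kJ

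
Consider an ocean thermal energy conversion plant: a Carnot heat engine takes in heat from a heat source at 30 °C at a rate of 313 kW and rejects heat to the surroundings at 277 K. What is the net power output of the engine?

Ẇ ≈ 27.0 kW

T_H = 30 °C → 30 + 273.15 = 303.15 K.
Since the cycle is reversible, η = 1 − T_C/T_H = 1 − 277.00/303.15 = 0.0863.
W = η·Q_H = 0.0863 × 313 = 27.0 kW.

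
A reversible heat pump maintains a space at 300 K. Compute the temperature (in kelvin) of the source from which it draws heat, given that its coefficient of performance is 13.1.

COP_HP = T_H/(T_H − T_C) ⇒ T_C = T_H·(COP_HP − 1)/COP_HP = 300.00 × (13.1 − 1)/13.1 = 277 K.

T_C ≈ 277 K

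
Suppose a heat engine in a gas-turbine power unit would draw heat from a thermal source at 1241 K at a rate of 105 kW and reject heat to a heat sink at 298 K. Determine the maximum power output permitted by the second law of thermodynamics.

Ẇ_max ≈ 79.8 kW

By the Carnot theorem, η_max = 1 − T_C/T_H = 1 − 298.00/1241.00 = 0.7599.
W_max = η_max · Q_H = 0.7599 × 105 = 79.8 kW.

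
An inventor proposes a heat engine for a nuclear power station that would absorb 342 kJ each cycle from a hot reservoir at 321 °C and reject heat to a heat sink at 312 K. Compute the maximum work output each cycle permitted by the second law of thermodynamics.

T_H = 321 °C → 321 + 273.15 = 594.15 K.
No engine can exceed the Carnot limit: η_max = 1 − T_C/T_H = 1 − 312.00/594.15 = 0.4749.
W_max = η_max · Q_H = 0.4749 × 342 = 162.4 kJ.

W_max ≈ 162.4 kJ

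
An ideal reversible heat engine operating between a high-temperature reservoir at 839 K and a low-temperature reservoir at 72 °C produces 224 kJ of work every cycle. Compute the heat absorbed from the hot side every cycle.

T_C = 72 °C → 72 + 273.15 = 345.15 K.
Since the cycle is reversible, η = 1 − T_C/T_H = 1 − 345.15/839.00 = 0.5886.
Q_H = W/η = 224/0.5886 = 380.6 kJ.

Q_H ≈ 380.6 kJ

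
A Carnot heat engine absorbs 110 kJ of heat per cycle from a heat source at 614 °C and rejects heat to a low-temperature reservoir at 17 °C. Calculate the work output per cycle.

T_H = 614 °C → 614 + 273.15 = 887.15 K.
T_C = 17 °C → 17 + 273.15 = 290.15 K.
For a reversible engine, η = 1 − T_C/T_H = 1 − 290.15/887.15 = 0.6729.
W = η·Q_H = 0.6729 × 110 = 74.0 kJ.

W ≈ 74.0 kJ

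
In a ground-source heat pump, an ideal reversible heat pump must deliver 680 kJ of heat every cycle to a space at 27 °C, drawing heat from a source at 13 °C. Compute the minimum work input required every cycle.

T_H = 27 °C → 27 + 273.15 = 300.15 K.
T_C = 13 °C → 13 + 273.15 = 286.15 K.
For a reversible heat pump, COP_HP = T_H/(T_H − T_C) = 300.15/14.00 = 21.4393.
W = Q_H/COP_HP = 680/21.4393 = 31.72 kJ.

W_in ≈ 31.72 kJ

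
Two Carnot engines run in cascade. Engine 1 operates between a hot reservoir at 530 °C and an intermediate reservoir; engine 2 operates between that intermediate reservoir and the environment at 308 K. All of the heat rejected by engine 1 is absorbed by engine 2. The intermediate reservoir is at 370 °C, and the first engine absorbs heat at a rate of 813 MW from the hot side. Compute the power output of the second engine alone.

Ẇ₂ ≈ 339 MW

T_H = 530 °C → 530 + 273.15 = 803.15 K.
T_m = 370 °C → 370 + 273.15 = 643.15 K.
Heat entering the second stage: Q_m = Q_H·(T_m/T_H) = 813 × 643.15/803.15 = 651 MW.
Second-stage efficiency η₂ = 1 − T_C/T_m = 1 − 308.00/643.15 = 0.5211, so W₂ = η₂·Q_m = 339 MW.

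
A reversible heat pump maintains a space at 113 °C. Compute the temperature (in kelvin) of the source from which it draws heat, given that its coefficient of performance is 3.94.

T_C ≈ 288 K

T_H = 113 °C → 113 + 273.15 = 386.15 K.
COP_HP = T_H/(T_H − T_C) ⇒ T_C = T_H·(COP_HP − 1)/COP_HP = 386.15 × (3.94 − 1)/3.94 = 288 K.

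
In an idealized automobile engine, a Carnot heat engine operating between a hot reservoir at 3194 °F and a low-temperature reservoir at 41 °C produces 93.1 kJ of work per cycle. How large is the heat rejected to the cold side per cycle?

T_H = 3194 °F → (3194 − 32) × 5/9 = 1756.67 °C = 2029.82 K.
T_C = 41 °C → 41 + 273.15 = 314.15 K.
Carnot efficiency: η = 1 − T_C/T_H = 1 − 314.15/2029.82 = 0.8452.
Since Q_C/Q_H = T_C/T_H and Q_H = W/η, Q_C = W·T_C/(T_H − T_C) = 93.1 × 314.15/1715.67 = 17.0 kJ.

Q_C ≈ 17.0 kJ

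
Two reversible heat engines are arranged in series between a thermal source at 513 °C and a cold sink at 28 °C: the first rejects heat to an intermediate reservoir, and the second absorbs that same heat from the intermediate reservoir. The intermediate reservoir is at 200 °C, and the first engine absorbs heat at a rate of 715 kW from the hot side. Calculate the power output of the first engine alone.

T_H = 513 °C → 513 + 273.15 = 786.15 K.
T_C = 28 °C → 28 + 273.15 = 301.15 K.
T_m = 200 °C → 200 + 273.15 = 473.15 K.
First-stage efficiency η₁ = 1 − T_m/T_H = 1 − 473.15/786.15 = 0.3981.
W₁ = η₁·Q_H = 0.3981 × 715 = 285 kW.

Ẇ₁ ≈ 285 kW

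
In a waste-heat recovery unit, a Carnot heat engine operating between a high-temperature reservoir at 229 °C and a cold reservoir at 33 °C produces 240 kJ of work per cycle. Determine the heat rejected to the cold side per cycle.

Q_C ≈ 375 kJ

T_H = 229 °C → 229 + 273.15 = 502.15 K.
T_C = 33 °C → 33 + 273.15 = 306.15 K.
The Carnot efficiency is η = 1 − T_C/T_H = 1 − 306.15/502.15 = 0.3903.
Since Q_C/Q_H = T_C/T_H and Q_H = W/η, Q_C = W·T_C/(T_H − T_C) = 240 × 306.15/196.00 = 375 kJ.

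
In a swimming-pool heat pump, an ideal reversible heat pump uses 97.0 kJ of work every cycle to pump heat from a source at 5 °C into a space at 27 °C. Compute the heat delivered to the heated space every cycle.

Q_H ≈ 1320 kJ

T_H = 27 °C → 27 + 273.15 = 300.15 K.
T_C = 5 °C → 5 + 273.15 = 278.15 K.
Reversible heating COP: COP_HP = T_H/(T_H − T_C) = 300.15/22.00 = 13.6432.
Q_H = COP_HP · W = 13.6432 × 97.0 = 1320 kJ.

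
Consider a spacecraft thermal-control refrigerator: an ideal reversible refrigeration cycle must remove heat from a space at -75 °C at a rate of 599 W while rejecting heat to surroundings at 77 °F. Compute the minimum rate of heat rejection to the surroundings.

T_H = 77 °F → (77 − 32) × 5/9 = 25.00 °C = 298.15 K.
T_C = -75 °C → -75 + 273.15 = 198.15 K.
For a reversible cycle Q_H/Q_C = T_H/T_C, so Q_H = Q_C·T_H/T_C = 599 × 298.15/198.15 = 901 W.

Q̇_H ≈ 901 W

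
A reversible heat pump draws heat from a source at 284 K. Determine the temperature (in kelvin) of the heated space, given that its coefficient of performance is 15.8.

T_H ≈ 303 K

COP_HP = T_H/(T_H − T_C) ⇒ T_H = T_C·COP_HP/(COP_HP − 1) = 284.00 × 15.8/(15.8 − 1) = 303 K.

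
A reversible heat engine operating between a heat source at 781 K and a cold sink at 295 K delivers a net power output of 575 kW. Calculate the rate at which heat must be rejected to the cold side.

Since the cycle is reversible, η = 1 − T_C/T_H = 1 − 295.00/781.00 = 0.6223.
Since Q_C/Q_H = T_C/T_H and Q_H = W/η, Q_C = W·T_C/(T_H − T_C) = 575 × 295.00/486.00 = 349.0 kW.

Q̇_C ≈ 349.0 kW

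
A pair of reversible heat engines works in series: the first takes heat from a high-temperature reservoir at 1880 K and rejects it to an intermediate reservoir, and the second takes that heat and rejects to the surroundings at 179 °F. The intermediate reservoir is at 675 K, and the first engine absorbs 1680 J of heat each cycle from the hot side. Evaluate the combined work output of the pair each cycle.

W_total ≈ 1360 J

T_C = 179 °F → (179 − 32) × 5/9 = 81.67 °C = 354.82 K.
Two reversible stages in series are equivalent to a single Carnot engine between T_H and T_C, so η_total = 1 − T_C/T_H = 1 − 354.82/1880.00 = 0.8113.
W_total = η_total · Q_H = 0.8113 × 1680 = 1360 J.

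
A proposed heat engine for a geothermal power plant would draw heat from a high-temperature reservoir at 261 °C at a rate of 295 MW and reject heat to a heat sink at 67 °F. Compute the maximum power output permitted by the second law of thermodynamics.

T_H = 261 °C → 261 + 273.15 = 534.15 K.
T_C = 67 °F → (67 − 32) × 5/9 = 19.44 °C = 292.59 K.
The upper bound on efficiency is η_max = 1 − T_C/T_H = 1 − 292.59/534.15 = 0.4522.
W_max = η_max · Q_H = 0.4522 × 295 = 133.4 MW.

Ẇ_max ≈ 133.4 MW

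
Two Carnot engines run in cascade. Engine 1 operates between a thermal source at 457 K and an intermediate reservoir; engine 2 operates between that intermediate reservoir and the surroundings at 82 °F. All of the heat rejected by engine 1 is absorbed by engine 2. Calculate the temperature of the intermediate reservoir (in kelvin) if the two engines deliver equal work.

T_C = 82 °F → (82 − 32) × 5/9 = 27.78 °C = 300.93 K.
For reversible stages Q_m = Q_H·(T_m/T_H). Setting W₁ = Q_H(1 − T_m/T_H) equal to W₂ = Q_m(1 − T_C/T_m) = Q_H·(T_m − T_C)/T_H gives T_H − T_m = T_m − T_C, so T_m = (T_H + T_C)/2 = (457.00 + 300.93)/2 = 379 K.

T_m ≈ 379 K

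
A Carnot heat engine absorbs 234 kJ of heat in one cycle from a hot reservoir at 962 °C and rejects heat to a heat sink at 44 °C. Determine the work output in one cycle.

W ≈ 174 kJ

T_H = 962 °C → 962 + 273.15 = 1235.15 K.
T_C = 44 °C → 44 + 273.15 = 317.15 K.
Since the cycle is reversible, η = 1 − T_C/T_H = 1 − 317.15/1235.15 = 0.7432.
W = η·Q_H = 0.7432 × 234 = 174 kJ.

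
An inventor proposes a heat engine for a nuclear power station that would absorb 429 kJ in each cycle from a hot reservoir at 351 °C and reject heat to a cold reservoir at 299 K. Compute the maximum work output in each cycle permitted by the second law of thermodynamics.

W_max ≈ 223.5 kJ

T_H = 351 °C → 351 + 273.15 = 624.15 K.
By the Carnot theorem, η_max = 1 − T_C/T_H = 1 − 299.00/624.15 = 0.5209.
W_max = η_max · Q_H = 0.5209 × 429 = 223.5 kJ.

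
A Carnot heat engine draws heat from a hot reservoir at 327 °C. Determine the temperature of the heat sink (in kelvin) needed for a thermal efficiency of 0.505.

T_C ≈ 297.1 K

T_H = 327 °C → 327 + 273.15 = 600.15 K.
From η = 1 − T_C/T_H, T_C = T_H·(1 − η) = 600.15 × (1 − 0.505) = 297.1 K.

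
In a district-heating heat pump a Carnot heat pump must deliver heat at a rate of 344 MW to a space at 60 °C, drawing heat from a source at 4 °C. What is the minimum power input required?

T_H = 60 °C → 60 + 273.15 = 333.15 K.
T_C = 4 °C → 4 + 273.15 = 277.15 K.
For a reversible heat pump, COP_HP = T_H/(T_H − T_C) = 333.15/56.00 = 5.9491.
W = Q_H/COP_HP = 344/5.9491 = 57.82 MW.

Ẇ_in ≈ 57.82 MW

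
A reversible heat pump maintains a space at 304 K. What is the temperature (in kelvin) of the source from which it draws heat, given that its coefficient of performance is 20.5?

COP_HP = T_H/(T_H − T_C) ⇒ T_C = T_H·(COP_HP − 1)/COP_HP = 304.00 × (20.5 − 1)/20.5 = 289.2 K.

T_C ≈ 289.2 K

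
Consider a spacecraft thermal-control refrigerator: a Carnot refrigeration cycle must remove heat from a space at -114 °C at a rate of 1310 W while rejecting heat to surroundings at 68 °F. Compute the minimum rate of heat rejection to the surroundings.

Q̇_H ≈ 2410 W

T_H = 68 °F → (68 − 32) × 5/9 = 20.00 °C = 293.15 K.
T_C = -114 °C → -114 + 273.15 = 159.15 K.
For a reversible cycle Q_H/Q_C = T_H/T_C, so Q_H = Q_C·T_H/T_C = 1310 × 293.15/159.15 = 2410 W.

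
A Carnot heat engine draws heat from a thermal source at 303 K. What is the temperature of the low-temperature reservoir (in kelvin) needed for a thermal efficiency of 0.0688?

T_C ≈ 282.2 K

From η = 1 − T_C/T_H, T_C = T_H·(1 − η) = 303.00 × (1 − 0.0688) = 282.2 K.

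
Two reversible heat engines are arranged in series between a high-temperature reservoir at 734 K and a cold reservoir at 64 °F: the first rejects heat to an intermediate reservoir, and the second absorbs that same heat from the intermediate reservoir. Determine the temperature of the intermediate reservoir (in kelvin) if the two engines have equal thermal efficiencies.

T_C = 64 °F → (64 − 32) × 5/9 = 17.78 °C = 290.93 K.
Equal efficiencies require 1 − T_m/T_H = 1 − T_C/T_m, i.e. T_m/T_H = T_C/T_m, so T_m = √(T_H·T_C) = √(734.00 × 290.93) = 462 K.

T_m ≈ 462 K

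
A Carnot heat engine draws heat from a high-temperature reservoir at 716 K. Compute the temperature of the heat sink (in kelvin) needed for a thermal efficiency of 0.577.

From η = 1 − T_C/T_H, T_C = T_H·(1 − η) = 716.00 × (1 − 0.577) = 302.9 K.

T_C ≈ 302.9 K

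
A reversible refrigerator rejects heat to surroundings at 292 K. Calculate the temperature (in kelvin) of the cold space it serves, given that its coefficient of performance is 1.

COP_R = T_C/(T_H − T_C) ⇒ T_C = T_H·COP_R/(1 + COP_R) = 292.00 × 1/(1 + 1) = 146 K.

T_C ≈ 146 K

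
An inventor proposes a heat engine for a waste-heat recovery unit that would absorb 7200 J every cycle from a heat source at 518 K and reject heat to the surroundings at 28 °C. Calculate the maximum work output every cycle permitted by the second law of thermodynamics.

T_C = 28 °C → 28 + 273.15 = 301.15 K.
By the Carnot theorem, η_max = 1 − T_C/T_H = 1 − 301.15/518.00 = 0.4186.
W_max = η_max · Q_H = 0.4186 × 7200 = 3014 J.

W_max ≈ 3014 J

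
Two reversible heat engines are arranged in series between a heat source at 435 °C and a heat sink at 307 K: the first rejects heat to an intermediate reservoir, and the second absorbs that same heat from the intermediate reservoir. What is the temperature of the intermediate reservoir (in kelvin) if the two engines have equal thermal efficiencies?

T_m ≈ 466.3 K

T_H = 435 °C → 435 + 273.15 = 708.15 K.
Equal efficiencies require 1 − T_m/T_H = 1 − T_C/T_m, i.e. T_m/T_H = T_C/T_m, so T_m = √(T_H·T_C) = √(708.15 × 307.00) = 466.3 K.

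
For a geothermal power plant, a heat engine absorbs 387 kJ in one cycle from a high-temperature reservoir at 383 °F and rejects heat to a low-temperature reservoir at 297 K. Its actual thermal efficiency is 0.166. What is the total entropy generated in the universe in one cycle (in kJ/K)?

T_H = 383 °F → (383 − 32) × 5/9 = 195.00 °C = 468.15 K.
W = η·Q_H = 0.166 × 387 = 64.24 kJ, so Q_C = Q_H − W = 322.8 kJ.
Entropy balance on the reservoirs: −Q_H/T_H = -0.8267 kJ/K, +Q_C/T_C = 1.087 kJ/K.
ΔS_univ = −Q_H/T_H + Q_C/T_C = 0.260 kJ/K (> 0, since η = 0.166 < η_Carnot = 0.366).

ΔS_univ ≈ 0.260 kJ/K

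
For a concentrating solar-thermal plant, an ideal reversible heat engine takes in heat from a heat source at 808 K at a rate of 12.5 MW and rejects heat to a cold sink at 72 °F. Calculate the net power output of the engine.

Ẇ ≈ 7.931 MW

T_C = 72 °F → (72 − 32) × 5/9 = 22.22 °C = 295.37 K.
The Carnot efficiency is η = 1 − T_C/T_H = 1 − 295.37/808.00 = 0.6344.
W = η·Q_H = 0.6344 × 12.5 = 7.931 MW.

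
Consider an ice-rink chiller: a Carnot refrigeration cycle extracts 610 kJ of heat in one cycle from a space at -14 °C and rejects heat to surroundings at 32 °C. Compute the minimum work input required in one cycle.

T_H = 32 °C → 32 + 273.15 = 305.15 K.
T_C = -14 °C → -14 + 273.15 = 259.15 K.
Carnot COP: COP_R = T_C/(T_H − T_C) = 259.15/46.00 = 5.6337.
W = Q_C/COP_R = 610/5.6337 = 108 kJ.

W_in ≈ 108 kJ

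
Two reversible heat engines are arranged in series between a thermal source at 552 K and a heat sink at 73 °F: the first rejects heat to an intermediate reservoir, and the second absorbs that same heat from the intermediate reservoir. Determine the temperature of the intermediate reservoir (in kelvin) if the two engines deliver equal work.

T_C = 73 °F → (73 − 32) × 5/9 = 22.78 °C = 295.93 K.
For reversible stages Q_m = Q_H·(T_m/T_H). Setting W₁ = Q_H(1 − T_m/T_H) equal to W₂ = Q_m(1 − T_C/T_m) = Q_H·(T_m − T_C)/T_H gives T_H − T_m = T_m − T_C, so T_m = (T_H + T_C)/2 = (552.00 + 295.93)/2 = 424 K.

T_m ≈ 424 K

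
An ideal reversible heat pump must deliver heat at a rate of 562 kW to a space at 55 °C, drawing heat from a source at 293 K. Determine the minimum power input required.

T_H = 55 °C → 55 + 273.15 = 328.15 K.
COP_HP = T_H/(T_H − T_C) = 328.15/35.15 = 9.3357.
W = Q_H/COP_HP = 562/9.3357 = 60.2 kW.

Ẇ_in ≈ 60.2 kW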